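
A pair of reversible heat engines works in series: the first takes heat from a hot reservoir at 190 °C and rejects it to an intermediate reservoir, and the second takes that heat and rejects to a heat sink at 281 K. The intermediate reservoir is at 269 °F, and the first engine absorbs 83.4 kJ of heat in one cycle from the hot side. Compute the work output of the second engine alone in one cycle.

W₂ ≈ 22.3 kJ

T_H = 190 °C → 190 + 273.15 = 463.15 K.
T_m = 269 °F → (269 − 32) × 5/9 = 131.67 °C = 404.82 K.
Heat entering the second stage: Q_m = Q_H·(T_m/T_H) = 83.4 × 404.82/463.15 = 72.9 kJ.
Second-stage efficiency η₂ = 1 − T_C/T_m = 1 − 281.00/404.82 = 0.3059, so W₂ = η₂·Q_m = 22.3 kJ.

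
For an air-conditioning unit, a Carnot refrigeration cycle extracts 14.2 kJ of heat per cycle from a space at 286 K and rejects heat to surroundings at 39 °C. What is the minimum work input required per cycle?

W_in ≈ 1.30 kJ

T_H = 39 °C → 39 + 273.15 = 312.15 K.
The reversible coefficient of performance is COP_R = T_C/(T_H − T_C) = 286.00/26.15 = 10.9369.
W = Q_C/COP_R = 14.2/10.9369 = 1.30 kJ.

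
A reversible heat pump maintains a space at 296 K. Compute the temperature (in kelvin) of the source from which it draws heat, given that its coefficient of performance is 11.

COP_HP = T_H/(T_H − T_C) ⇒ T_C = T_H·(COP_HP − 1)/COP_HP = 296.00 × (11 − 1)/11 = 269 K.

T_C ≈ 269 K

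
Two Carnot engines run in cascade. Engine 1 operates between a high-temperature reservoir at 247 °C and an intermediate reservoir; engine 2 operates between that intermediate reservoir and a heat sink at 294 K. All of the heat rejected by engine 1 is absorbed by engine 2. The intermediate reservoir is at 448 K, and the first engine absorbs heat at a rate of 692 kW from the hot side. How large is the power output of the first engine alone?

Ẇ₁ ≈ 96.0 kW

T_H = 247 °C → 247 + 273.15 = 520.15 K.
First-stage efficiency η₁ = 1 − T_m/T_H = 1 − 448.00/520.15 = 0.1387.
W₁ = η₁·Q_H = 0.1387 × 692 = 96.0 kW.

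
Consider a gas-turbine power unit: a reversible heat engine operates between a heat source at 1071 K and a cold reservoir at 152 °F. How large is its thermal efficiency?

η ≈ 0.683

T_C = 152 °F → (152 − 32) × 5/9 = 66.67 °C = 339.82 K.
Carnot efficiency: η = 1 − T_C/T_H = 1 − 339.82/1071.00 = 0.683.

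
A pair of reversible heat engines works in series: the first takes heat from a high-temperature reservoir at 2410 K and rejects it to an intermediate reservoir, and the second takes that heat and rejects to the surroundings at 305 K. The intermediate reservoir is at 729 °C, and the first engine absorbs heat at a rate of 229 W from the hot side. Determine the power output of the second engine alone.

Ẇ₂ ≈ 66.2 W

T_m = 729 °C → 729 + 273.15 = 1002.15 K.
Heat entering the second stage: Q_m = Q_H·(T_m/T_H) = 229 × 1002.15/2410.00 = 95.2 W.
Second-stage efficiency η₂ = 1 − T_C/T_m = 1 − 305.00/1002.15 = 0.6957, so W₂ = η₂·Q_m = 66.2 W.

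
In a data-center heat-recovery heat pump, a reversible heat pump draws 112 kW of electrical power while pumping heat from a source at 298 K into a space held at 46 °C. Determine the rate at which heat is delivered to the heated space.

Q̇_H ≈ 1690 kW

T_H = 46 °C → 46 + 273.15 = 319.15 K.
The Carnot heat-pump COP is COP_HP = T_H/(T_H − T_C) = 319.15/21.15 = 15.0898.
Q_H = COP_HP · W = 15.0898 × 112 = 1690 kW.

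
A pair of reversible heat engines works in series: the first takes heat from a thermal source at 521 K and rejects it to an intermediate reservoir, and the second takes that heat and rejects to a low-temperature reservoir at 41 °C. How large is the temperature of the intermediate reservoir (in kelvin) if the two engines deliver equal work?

T_C = 41 °C → 41 + 273.15 = 314.15 K.
For reversible stages Q_m = Q_H·(T_m/T_H). Setting W₁ = Q_H(1 − T_m/T_H) equal to W₂ = Q_m(1 − T_C/T_m) = Q_H·(T_m − T_C)/T_H gives T_H − T_m = T_m − T_C, so T_m = (T_H + T_C)/2 = (521.00 + 314.15)/2 = 418 K.

T_m ≈ 418 K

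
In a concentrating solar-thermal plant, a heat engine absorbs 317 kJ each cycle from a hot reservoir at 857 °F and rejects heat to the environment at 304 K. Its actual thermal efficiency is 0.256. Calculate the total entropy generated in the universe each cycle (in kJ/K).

ΔS_univ ≈ 0.342 kJ/K

T_H = 857 °F → (857 − 32) × 5/9 = 458.33 °C = 731.48 K.
W = η·Q_H = 0.256 × 317 = 81.15 kJ, so Q_C = Q_H − W = 235.8 kJ.
Entropy balance on the reservoirs: −Q_H/T_H = -0.4334 kJ/K, +Q_C/T_C = 0.7758 kJ/K.
ΔS_univ = −Q_H/T_H + Q_C/T_C = 0.342 kJ/K (> 0, since η = 0.256 < η_Carnot = 0.584).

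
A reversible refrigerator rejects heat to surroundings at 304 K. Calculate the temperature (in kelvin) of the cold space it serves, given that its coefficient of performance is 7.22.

COP_R = T_C/(T_H − T_C) ⇒ T_C = T_H·COP_R/(1 + COP_R) = 304.00 × 7.22/(1 + 7.22) = 267 K.

T_C ≈ 267 K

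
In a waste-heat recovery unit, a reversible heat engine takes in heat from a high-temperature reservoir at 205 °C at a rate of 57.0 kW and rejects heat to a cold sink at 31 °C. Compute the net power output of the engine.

Ẇ ≈ 20.7 kW

T_H = 205 °C → 205 + 273.15 = 478.15 K.
T_C = 31 °C → 31 + 273.15 = 304.15 K.
For a reversible engine, η = 1 − T_C/T_H = 1 − 304.15/478.15 = 0.3639.
W = η·Q_H = 0.3639 × 57.0 = 20.7 kW.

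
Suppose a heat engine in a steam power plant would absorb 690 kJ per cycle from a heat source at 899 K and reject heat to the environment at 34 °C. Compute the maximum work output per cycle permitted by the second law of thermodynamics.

T_C = 34 °C → 34 + 273.15 = 307.15 K.
The upper bound on efficiency is η_max = 1 − T_C/T_H = 1 − 307.15/899.00 = 0.6583.
W_max = η_max · Q_H = 0.6583 × 690 = 454 kJ.

W_max ≈ 454 kJ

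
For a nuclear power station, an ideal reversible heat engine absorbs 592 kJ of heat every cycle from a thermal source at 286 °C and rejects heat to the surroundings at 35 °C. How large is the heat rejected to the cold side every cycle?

T_H = 286 °C → 286 + 273.15 = 559.15 K.
T_C = 35 °C → 35 + 273.15 = 308.15 K.
Since the cycle is reversible, η = 1 − T_C/T_H = 1 − 308.15/559.15 = 0.4489.
For a reversible cycle Q_C/Q_H = T_C/T_H, so Q_C = 592 × 308.15/559.15 = 326 kJ.

Q_C ≈ 326 kJ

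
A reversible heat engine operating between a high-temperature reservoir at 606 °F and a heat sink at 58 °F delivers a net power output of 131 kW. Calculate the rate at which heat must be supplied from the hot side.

T_H = 606 °F → (606 − 32) × 5/9 = 318.89 °C = 592.04 K.
T_C = 58 °F → (58 − 32) × 5/9 = 14.44 °C = 287.59 K.
η_rev = 1 − T_C/T_H = 1 − 287.59/592.04 = 0.5142.
Q_H = W/η = 131/0.5142 = 255 kW.

Q̇_H ≈ 255 kW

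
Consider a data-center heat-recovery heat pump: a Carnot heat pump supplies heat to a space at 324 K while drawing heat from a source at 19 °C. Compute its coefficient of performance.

T_C = 19 °C → 19 + 273.15 = 292.15 K.
The Carnot heat-pump COP is COP_HP = T_H/(T_H − T_C) = 324.00/(324.00 − 292.15) = 10.2.

COP_HP ≈ 10.2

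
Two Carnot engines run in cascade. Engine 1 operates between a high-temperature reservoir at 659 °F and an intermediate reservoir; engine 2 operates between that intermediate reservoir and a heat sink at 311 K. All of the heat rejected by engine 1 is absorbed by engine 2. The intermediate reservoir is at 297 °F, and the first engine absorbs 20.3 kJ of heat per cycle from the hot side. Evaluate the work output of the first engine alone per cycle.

W₁ ≈ 6.569 kJ

T_H = 659 °F → (659 − 32) × 5/9 = 348.33 °C = 621.48 K.
T_m = 297 °F → (297 − 32) × 5/9 = 147.22 °C = 420.37 K.
First-stage efficiency η₁ = 1 − T_m/T_H = 1 − 420.37/621.48 = 0.3236.
W₁ = η₁·Q_H = 0.3236 × 20.3 = 6.569 kJ.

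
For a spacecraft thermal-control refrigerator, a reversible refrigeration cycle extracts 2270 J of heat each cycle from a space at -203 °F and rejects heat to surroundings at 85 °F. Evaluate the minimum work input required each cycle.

W_in ≈ 2547 J

T_H = 85 °F → (85 − 32) × 5/9 = 29.44 °C = 302.59 K.
T_C = -203 °F → (-203 − 32) × 5/9 = -130.56 °C = 142.59 K.
COP_R = T_C/(T_H − T_C) = 142.59/160.00 = 0.8912.
W = Q_C/COP_R = 2270/0.8912 = 2547 J.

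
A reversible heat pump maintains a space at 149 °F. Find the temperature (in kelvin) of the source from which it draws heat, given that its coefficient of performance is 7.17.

T_H = 149 °F → (149 − 32) × 5/9 = 65.00 °C = 338.15 K.
COP_HP = T_H/(T_H − T_C) ⇒ T_C = T_H·(COP_HP − 1)/COP_HP = 338.15 × (7.17 − 1)/7.17 = 291.0 K.

T_C ≈ 291.0 K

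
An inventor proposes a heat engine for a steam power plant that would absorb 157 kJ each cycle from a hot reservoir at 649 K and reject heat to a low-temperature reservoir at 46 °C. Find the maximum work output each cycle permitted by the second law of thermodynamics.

W_max ≈ 79.8 kJ

T_C = 46 °C → 46 + 273.15 = 319.15 K.
The upper bound on efficiency is η_max = 1 − T_C/T_H = 1 − 319.15/649.00 = 0.5082.
W_max = η_max · Q_H = 0.5082 × 157 = 79.8 kJ.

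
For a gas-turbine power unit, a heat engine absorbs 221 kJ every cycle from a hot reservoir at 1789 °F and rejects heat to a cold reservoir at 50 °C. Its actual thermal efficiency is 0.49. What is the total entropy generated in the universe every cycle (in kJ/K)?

ΔS_univ ≈ 0.1719 kJ/K

T_H = 1789 °F → (1789 − 32) × 5/9 = 976.11 °C = 1249.26 K.
T_C = 50 °C → 50 + 273.15 = 323.15 K.
W = η·Q_H = 0.49 × 221 = 108.3 kJ, so Q_C = Q_H − W = 112.7 kJ.
Reservoir entropy changes: ΔS_H = −Q_H/T_H = −221/1249.26 = -0.1769 kJ/K and ΔS_C = +Q_C/T_C = 112.7/323.15 = 0.3488 kJ/K.
ΔS_univ = −Q_H/T_H + Q_C/T_C = 0.1719 kJ/K (> 0, since η = 0.49 < η_Carnot = 0.741).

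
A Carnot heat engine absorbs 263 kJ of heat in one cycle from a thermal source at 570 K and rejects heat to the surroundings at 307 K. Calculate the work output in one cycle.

W ≈ 121 kJ

The Carnot efficiency is η = 1 − T_C/T_H = 1 − 307.00/570.00 = 0.4614.
W = η·Q_H = 0.4614 × 263 = 121 kJ.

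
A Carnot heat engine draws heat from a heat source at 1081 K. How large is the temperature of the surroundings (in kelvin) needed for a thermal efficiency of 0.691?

T_C ≈ 334 K

From η = 1 − T_C/T_H, T_C = T_H·(1 − η) = 1081.00 × (1 − 0.691) = 334 K.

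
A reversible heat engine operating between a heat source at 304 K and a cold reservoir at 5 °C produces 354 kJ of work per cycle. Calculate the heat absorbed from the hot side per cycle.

T_C = 5 °C → 5 + 273.15 = 278.15 K.
The Carnot efficiency is η = 1 − T_C/T_H = 1 − 278.15/304.00 = 0.0850.
Q_H = W/η = 354/0.0850 = 4160 kJ.

Q_H ≈ 4160 kJ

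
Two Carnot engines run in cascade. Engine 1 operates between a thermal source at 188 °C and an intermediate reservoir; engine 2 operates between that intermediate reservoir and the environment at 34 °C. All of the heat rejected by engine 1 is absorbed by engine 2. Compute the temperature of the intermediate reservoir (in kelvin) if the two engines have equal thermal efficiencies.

T_H = 188 °C → 188 + 273.15 = 461.15 K.
T_C = 34 °C → 34 + 273.15 = 307.15 K.
Equal efficiencies require 1 − T_m/T_H = 1 − T_C/T_m, i.e. T_m/T_H = T_C/T_m, so T_m = √(T_H·T_C) = √(461.15 × 307.15) = 376.4 K.

T_m ≈ 376.4 K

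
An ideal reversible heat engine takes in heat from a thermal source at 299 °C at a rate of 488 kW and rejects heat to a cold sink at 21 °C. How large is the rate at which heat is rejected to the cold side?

T_H = 299 °C → 299 + 273.15 = 572.15 K.
T_C = 21 °C → 21 + 273.15 = 294.15 K.
η_rev = 1 − T_C/T_H = 1 − 294.15/572.15 = 0.4859.
For a reversible cycle Q_C/Q_H = T_C/T_H, so Q_C = 488 × 294.15/572.15 = 251 kW.

Q̇_C ≈ 251 kW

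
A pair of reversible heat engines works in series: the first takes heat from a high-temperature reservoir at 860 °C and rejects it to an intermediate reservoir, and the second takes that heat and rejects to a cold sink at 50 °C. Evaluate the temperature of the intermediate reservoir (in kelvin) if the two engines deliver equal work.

T_m ≈ 728.2 K

T_H = 860 °C → 860 + 273.15 = 1133.15 K.
T_C = 50 °C → 50 + 273.15 = 323.15 K.
For reversible stages Q_m = Q_H·(T_m/T_H). Setting W₁ = Q_H(1 − T_m/T_H) equal to W₂ = Q_m(1 − T_C/T_m) = Q_H·(T_m − T_C)/T_H gives T_H − T_m = T_m − T_C, so T_m = (T_H + T_C)/2 = (1133.15 + 323.15)/2 = 728.2 K.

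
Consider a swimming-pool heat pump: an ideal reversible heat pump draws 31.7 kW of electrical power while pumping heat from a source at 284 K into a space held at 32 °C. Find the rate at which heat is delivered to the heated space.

Q̇_H ≈ 457.4 kW

T_H = 32 °C → 32 + 273.15 = 305.15 K.
The Carnot heat-pump COP is COP_HP = T_H/(T_H − T_C) = 305.15/21.15 = 14.4279.
Q_H = COP_HP · W = 14.4279 × 31.7 = 457.4 kW.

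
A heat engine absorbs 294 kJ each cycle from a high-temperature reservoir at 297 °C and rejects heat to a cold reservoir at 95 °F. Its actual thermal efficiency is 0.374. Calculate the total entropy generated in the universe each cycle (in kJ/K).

ΔS_univ ≈ 0.0816 kJ/K

T_H = 297 °C → 297 + 273.15 = 570.15 K.
T_C = 95 °F → (95 − 32) × 5/9 = 35.00 °C = 308.15 K.
W = η·Q_H = 0.374 × 294 = 110.0 kJ, so Q_C = Q_H − W = 184.0 kJ.
Entropy balance on the reservoirs: −Q_H/T_H = -0.5157 kJ/K, +Q_C/T_C = 0.5973 kJ/K.
ΔS_univ = −Q_H/T_H + Q_C/T_C = 0.0816 kJ/K (> 0, since η = 0.374 < η_Carnot = 0.460).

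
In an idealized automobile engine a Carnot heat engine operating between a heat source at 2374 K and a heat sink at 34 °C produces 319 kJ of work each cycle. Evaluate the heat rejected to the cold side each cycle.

Q_C ≈ 47.41 kJ

T_C = 34 °C → 34 + 273.15 = 307.15 K.
η_rev = 1 − T_C/T_H = 1 − 307.15/2374.00 = 0.8706.
Since Q_C/Q_H = T_C/T_H and Q_H = W/η, Q_C = W·T_C/(T_H − T_C) = 319 × 307.15/2066.85 = 47.41 kJ.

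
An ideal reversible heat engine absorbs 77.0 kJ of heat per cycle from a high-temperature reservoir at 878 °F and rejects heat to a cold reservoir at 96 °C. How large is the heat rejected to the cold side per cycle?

T_H = 878 °F → (878 − 32) × 5/9 = 470.00 °C = 743.15 K.
T_C = 96 °C → 96 + 273.15 = 369.15 K.
η_rev = 1 − T_C/T_H = 1 − 369.15/743.15 = 0.5033.
For a reversible cycle Q_C/Q_H = T_C/T_H, so Q_C = 77.0 × 369.15/743.15 = 38.2 kJ.

Q_C ≈ 38.2 kJ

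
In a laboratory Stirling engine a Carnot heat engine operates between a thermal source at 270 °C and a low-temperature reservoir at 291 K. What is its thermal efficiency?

η ≈ 0.4642

T_H = 270 °C → 270 + 273.15 = 543.15 K.
Since the cycle is reversible, η = 1 − T_C/T_H = 1 − 291.00/543.15 = 0.4642.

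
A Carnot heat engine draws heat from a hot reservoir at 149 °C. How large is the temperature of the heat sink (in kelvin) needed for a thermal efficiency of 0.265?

T_H = 149 °C → 149 + 273.15 = 422.15 K.
From η = 1 − T_C/T_H, T_C = T_H·(1 − η) = 422.15 × (1 − 0.265) = 310.3 K.

T_C ≈ 310.3 K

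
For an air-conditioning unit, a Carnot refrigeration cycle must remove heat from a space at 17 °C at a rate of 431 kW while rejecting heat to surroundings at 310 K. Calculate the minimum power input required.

Ẇ_in ≈ 29.5 kW

T_C = 17 °C → 17 + 273.15 = 290.15 K.
Carnot COP: COP_R = T_C/(T_H − T_C) = 290.15/19.85 = 14.6171.
W = Q_C/COP_R = 431/14.6171 = 29.5 kW.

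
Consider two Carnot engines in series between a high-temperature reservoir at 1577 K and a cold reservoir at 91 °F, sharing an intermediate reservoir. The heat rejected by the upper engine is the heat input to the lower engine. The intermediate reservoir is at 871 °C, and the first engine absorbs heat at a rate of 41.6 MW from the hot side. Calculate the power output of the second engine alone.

T_C = 91 °F → (91 − 32) × 5/9 = 32.78 °C = 305.93 K.
T_m = 871 °C → 871 + 273.15 = 1144.15 K.
Heat entering the second stage: Q_m = Q_H·(T_m/T_H) = 41.6 × 1144.15/1577.00 = 30.2 MW.
Second-stage efficiency η₂ = 1 − T_C/T_m = 1 − 305.93/1144.15 = 0.7326, so W₂ = η₂·Q_m = 22.1 MW.

Ẇ₂ ≈ 22.1 MW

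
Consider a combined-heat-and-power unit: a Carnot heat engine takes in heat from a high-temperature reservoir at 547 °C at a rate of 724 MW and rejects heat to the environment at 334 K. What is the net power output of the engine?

T_H = 547 °C → 547 + 273.15 = 820.15 K.
The Carnot efficiency is η = 1 − T_C/T_H = 1 − 334.00/820.15 = 0.5928.
W = η·Q_H = 0.5928 × 724 = 429.2 MW.

Ẇ ≈ 429.2 MW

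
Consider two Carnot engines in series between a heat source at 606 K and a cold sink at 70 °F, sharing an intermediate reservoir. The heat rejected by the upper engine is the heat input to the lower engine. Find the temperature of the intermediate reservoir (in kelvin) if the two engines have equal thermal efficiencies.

T_m ≈ 422 K

T_C = 70 °F → (70 − 32) × 5/9 = 21.11 °C = 294.26 K.
Equal efficiencies require 1 − T_m/T_H = 1 − T_C/T_m, i.e. T_m/T_H = T_C/T_m, so T_m = √(T_H·T_C) = √(606.00 × 294.26) = 422 K.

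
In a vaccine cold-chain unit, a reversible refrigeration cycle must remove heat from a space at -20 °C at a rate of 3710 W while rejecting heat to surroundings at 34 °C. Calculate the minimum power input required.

T_H = 34 °C → 34 + 273.15 = 307.15 K.
T_C = -20 °C → -20 + 273.15 = 253.15 K.
For a reversible refrigerator, COP_R = T_C/(T_H − T_C) = 253.15/54.00 = 4.6880.
W = Q_C/COP_R = 3710/4.6880 = 791 W.

Ẇ_in ≈ 791 W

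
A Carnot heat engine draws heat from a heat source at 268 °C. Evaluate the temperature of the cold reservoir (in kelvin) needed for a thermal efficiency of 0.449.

T_H = 268 °C → 268 + 273.15 = 541.15 K.
From η = 1 − T_C/T_H, T_C = T_H·(1 − η) = 541.15 × (1 − 0.449) = 298 K.

T_C ≈ 298 K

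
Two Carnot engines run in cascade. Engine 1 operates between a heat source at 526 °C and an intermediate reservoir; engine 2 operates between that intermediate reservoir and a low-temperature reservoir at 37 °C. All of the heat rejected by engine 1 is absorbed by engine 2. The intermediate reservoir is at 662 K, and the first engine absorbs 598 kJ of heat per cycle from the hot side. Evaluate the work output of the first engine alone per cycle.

T_H = 526 °C → 526 + 273.15 = 799.15 K.
T_C = 37 °C → 37 + 273.15 = 310.15 K.
First-stage efficiency η₁ = 1 − T_m/T_H = 1 − 662.00/799.15 = 0.1716.
W₁ = η₁·Q_H = 0.1716 × 598 = 103 kJ.

W₁ ≈ 103 kJ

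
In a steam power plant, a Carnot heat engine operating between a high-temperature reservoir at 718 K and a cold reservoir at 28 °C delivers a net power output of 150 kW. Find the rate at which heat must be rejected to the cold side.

Q̇_C ≈ 108 kW

T_C = 28 °C → 28 + 273.15 = 301.15 K.
The Carnot efficiency is η = 1 − T_C/T_H = 1 − 301.15/718.00 = 0.5806.
Since Q_C/Q_H = T_C/T_H and Q_H = W/η, Q_C = W·T_C/(T_H − T_C) = 150 × 301.15/416.85 = 108 kW.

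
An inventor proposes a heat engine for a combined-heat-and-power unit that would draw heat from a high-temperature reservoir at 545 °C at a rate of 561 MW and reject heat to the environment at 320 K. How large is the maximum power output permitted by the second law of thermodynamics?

T_H = 545 °C → 545 + 273.15 = 818.15 K.
No engine can exceed the Carnot limit: η_max = 1 − T_C/T_H = 1 − 320.00/818.15 = 0.6089.
W_max = η_max · Q_H = 0.6089 × 561 = 342 MW.

Ẇ_max ≈ 342 MW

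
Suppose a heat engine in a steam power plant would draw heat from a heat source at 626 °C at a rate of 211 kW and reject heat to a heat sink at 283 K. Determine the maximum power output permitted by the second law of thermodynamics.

Ẇ_max ≈ 144.6 kW

T_H = 626 °C → 626 + 273.15 = 899.15 K.
The second-law ceiling is the Carnot efficiency, η_max = 1 − T_C/T_H = 1 − 283.00/899.15 = 0.6853.
W_max = η_max · Q_H = 0.6853 × 211 = 144.6 kW.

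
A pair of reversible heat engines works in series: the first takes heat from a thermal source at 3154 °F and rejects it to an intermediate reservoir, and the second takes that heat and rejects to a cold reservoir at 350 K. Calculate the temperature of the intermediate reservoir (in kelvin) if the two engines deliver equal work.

T_H = 3154 °F → (3154 − 32) × 5/9 = 1734.44 °C = 2007.59 K.
For reversible stages Q_m = Q_H·(T_m/T_H). Setting W₁ = Q_H(1 − T_m/T_H) equal to W₂ = Q_m(1 − T_C/T_m) = Q_H·(T_m − T_C)/T_H gives T_H − T_m = T_m − T_C, so T_m = (T_H + T_C)/2 = (2007.59 + 350.00)/2 = 1180 K.

T_m ≈ 1180 K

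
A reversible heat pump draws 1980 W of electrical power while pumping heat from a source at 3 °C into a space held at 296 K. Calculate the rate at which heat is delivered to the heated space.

Q̇_H ≈ 29530 W

T_C = 3 °C → 3 + 273.15 = 276.15 K.
Reversible heating COP: COP_HP = T_H/(T_H − T_C) = 296.00/19.85 = 14.9118.
Q_H = COP_HP · W = 14.9118 × 1980 = 29530 W.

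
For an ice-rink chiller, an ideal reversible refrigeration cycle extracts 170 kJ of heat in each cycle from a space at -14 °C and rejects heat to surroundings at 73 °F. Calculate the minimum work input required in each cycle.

W_in ≈ 24.1 kJ

T_H = 73 °F → (73 − 32) × 5/9 = 22.78 °C = 295.93 K.
T_C = -14 °C → -14 + 273.15 = 259.15 K.
COP_R = T_C/(T_H − T_C) = 259.15/36.78 = 7.0464.
W = Q_C/COP_R = 170/7.0464 = 24.1 kJ.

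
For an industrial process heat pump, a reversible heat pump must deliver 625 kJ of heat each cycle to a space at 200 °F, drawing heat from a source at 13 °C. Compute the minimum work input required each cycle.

T_H = 200 °F → (200 − 32) × 5/9 = 93.33 °C = 366.48 K.
T_C = 13 °C → 13 + 273.15 = 286.15 K.
For a reversible heat pump, COP_HP = T_H/(T_H − T_C) = 366.48/80.33 = 4.5620.
W = Q_H/COP_HP = 625/4.5620 = 137 kJ.

W_in ≈ 137 kJ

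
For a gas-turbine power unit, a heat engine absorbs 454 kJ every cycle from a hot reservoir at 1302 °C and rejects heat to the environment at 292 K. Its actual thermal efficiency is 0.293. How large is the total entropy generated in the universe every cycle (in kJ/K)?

ΔS_univ ≈ 0.8110 kJ/K

T_H = 1302 °C → 1302 + 273.15 = 1575.15 K.
W = η·Q_H = 0.293 × 454 = 133.0 kJ, so Q_C = Q_H − W = 321.0 kJ.
Entropy balance on the reservoirs: −Q_H/T_H = -0.2882 kJ/K, +Q_C/T_C = 1.099 kJ/K.
ΔS_univ = −Q_H/T_H + Q_C/T_C = 0.8110 kJ/K (> 0, since η = 0.293 < η_Carnot = 0.815).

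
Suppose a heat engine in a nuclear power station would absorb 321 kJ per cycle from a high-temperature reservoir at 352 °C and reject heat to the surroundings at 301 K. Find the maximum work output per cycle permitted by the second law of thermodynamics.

W_max ≈ 166.4 kJ

T_H = 352 °C → 352 + 273.15 = 625.15 K.
The upper bound on efficiency is η_max = 1 − T_C/T_H = 1 − 301.00/625.15 = 0.5185.
W_max = η_max · Q_H = 0.5185 × 321 = 166.4 kJ.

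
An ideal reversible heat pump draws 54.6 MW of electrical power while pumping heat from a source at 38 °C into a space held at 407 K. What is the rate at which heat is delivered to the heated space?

Q̇_H ≈ 232 MW

T_C = 38 °C → 38 + 273.15 = 311.15 K.
Reversible heating COP: COP_HP = T_H/(T_H − T_C) = 407.00/95.85 = 4.2462.
Q_H = COP_HP · W = 4.2462 × 54.6 = 232 MW.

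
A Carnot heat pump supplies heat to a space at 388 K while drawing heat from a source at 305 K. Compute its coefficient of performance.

The Carnot heat-pump COP is COP_HP = T_H/(T_H − T_C) = 388.00/(388.00 − 305.00) = 4.67.

COP_HP ≈ 4.67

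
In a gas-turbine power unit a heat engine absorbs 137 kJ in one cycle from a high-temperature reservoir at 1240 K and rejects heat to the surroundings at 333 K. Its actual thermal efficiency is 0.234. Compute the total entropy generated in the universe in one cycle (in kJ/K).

W = η·Q_H = 0.234 × 137 = 32.06 kJ, so Q_C = Q_H − W = 104.9 kJ.
The hot reservoir loses entropy Q_H/T_H = 137/1240.00 = 0.1105 kJ/K; the cold reservoir gains Q_C/T_C = 104.9/333.00 = 0.3151 kJ/K.
ΔS_univ = −Q_H/T_H + Q_C/T_C = 0.2047 kJ/K (> 0, since η = 0.234 < η_Carnot = 0.731).

ΔS_univ ≈ 0.2047 kJ/K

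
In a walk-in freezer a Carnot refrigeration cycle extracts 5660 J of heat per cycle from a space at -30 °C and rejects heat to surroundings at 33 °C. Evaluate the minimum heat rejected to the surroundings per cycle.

Q_H ≈ 7127 J

T_H = 33 °C → 33 + 273.15 = 306.15 K.
T_C = -30 °C → -30 + 273.15 = 243.15 K.
For a reversible cycle Q_H/Q_C = T_H/T_C, so Q_H = Q_C·T_H/T_C = 5660 × 306.15/243.15 = 7127 J.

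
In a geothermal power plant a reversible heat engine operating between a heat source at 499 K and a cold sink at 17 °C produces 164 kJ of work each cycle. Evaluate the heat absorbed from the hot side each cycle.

T_C = 17 °C → 17 + 273.15 = 290.15 K.
η_rev = 1 − T_C/T_H = 1 − 290.15/499.00 = 0.4185.
Q_H = W/η = 164/0.4185 = 392 kJ.

Q_H ≈ 392 kJ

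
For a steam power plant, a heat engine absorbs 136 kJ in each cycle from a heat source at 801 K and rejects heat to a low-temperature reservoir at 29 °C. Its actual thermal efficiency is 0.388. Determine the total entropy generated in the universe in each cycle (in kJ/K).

ΔS_univ ≈ 0.1057 kJ/K

T_C = 29 °C → 29 + 273.15 = 302.15 K.
W = η·Q_H = 0.388 × 136 = 52.77 kJ, so Q_C = Q_H − W = 83.23 kJ.
The hot reservoir loses entropy Q_H/T_H = 136/801.00 = 0.1698 kJ/K; the cold reservoir gains Q_C/T_C = 83.23/302.15 = 0.2755 kJ/K.
ΔS_univ = −Q_H/T_H + Q_C/T_C = 0.1057 kJ/K (> 0, since η = 0.388 < η_Carnot = 0.623).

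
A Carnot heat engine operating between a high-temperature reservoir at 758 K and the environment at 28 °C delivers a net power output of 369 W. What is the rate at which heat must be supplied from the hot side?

Q̇_H ≈ 612 W

T_C = 28 °C → 28 + 273.15 = 301.15 K.
The Carnot efficiency is η = 1 − T_C/T_H = 1 − 301.15/758.00 = 0.6027.
Q_H = W/η = 369/0.6027 = 612 W.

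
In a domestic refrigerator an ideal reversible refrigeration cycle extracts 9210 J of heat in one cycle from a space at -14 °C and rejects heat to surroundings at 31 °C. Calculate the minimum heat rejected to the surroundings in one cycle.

T_H = 31 °C → 31 + 273.15 = 304.15 K.
T_C = -14 °C → -14 + 273.15 = 259.15 K.
For a reversible cycle Q_H/Q_C = T_H/T_C, so Q_H = Q_C·T_H/T_C = 9210 × 304.15/259.15 = 10800 J.

Q_H ≈ 10800 J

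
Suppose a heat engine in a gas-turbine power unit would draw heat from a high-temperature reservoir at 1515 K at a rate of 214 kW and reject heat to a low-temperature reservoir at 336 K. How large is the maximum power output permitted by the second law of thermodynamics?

No engine can exceed the Carnot limit: η_max = 1 − T_C/T_H = 1 − 336.00/1515.00 = 0.7782.
W_max = η_max · Q_H = 0.7782 × 214 = 167 kW.

Ẇ_max ≈ 167 kW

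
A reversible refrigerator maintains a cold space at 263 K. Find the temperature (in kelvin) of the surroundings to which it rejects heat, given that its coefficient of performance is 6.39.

COP_R = T_C/(T_H − T_C) ⇒ T_H = T_C·(1 + 1/COP_R) = 263.00 × (1 + 1/6.39) = 304 K.

T_H ≈ 304 K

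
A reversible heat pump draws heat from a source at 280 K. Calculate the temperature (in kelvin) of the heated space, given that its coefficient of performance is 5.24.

T_H ≈ 346.0 K

COP_HP = T_H/(T_H − T_C) ⇒ T_H = T_C·COP_HP/(COP_HP − 1) = 280.00 × 5.24/(5.24 − 1) = 346.0 K.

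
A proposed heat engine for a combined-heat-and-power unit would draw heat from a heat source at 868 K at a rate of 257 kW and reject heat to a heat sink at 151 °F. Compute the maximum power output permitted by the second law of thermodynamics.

T_C = 151 °F → (151 − 32) × 5/9 = 66.11 °C = 339.26 K.
No engine can exceed the Carnot limit: η_max = 1 − T_C/T_H = 1 − 339.26/868.00 = 0.6091.
W_max = η_max · Q_H = 0.6091 × 257 = 156.6 kW.

Ẇ_max ≈ 156.6 kW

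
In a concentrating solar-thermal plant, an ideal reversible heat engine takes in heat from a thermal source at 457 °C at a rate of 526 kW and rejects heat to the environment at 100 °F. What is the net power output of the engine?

Ẇ ≈ 302 kW

T_H = 457 °C → 457 + 273.15 = 730.15 K.
T_C = 100 °F → (100 − 32) × 5/9 = 37.78 °C = 310.93 K.
η_rev = 1 − T_C/T_H = 1 − 310.93/730.15 = 0.5742.
W = η·Q_H = 0.5742 × 526 = 302 kW.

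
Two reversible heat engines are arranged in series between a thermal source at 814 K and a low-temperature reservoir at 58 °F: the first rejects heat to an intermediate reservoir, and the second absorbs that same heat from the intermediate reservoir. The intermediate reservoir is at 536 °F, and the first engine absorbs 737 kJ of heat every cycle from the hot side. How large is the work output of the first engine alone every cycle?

W₁ ≈ 236 kJ

T_C = 58 °F → (58 − 32) × 5/9 = 14.44 °C = 287.59 K.
T_m = 536 °F → (536 − 32) × 5/9 = 280.00 °C = 553.15 K.
First-stage efficiency η₁ = 1 − T_m/T_H = 1 − 553.15/814.00 = 0.3205.
W₁ = η₁·Q_H = 0.3205 × 737 = 236 kJ.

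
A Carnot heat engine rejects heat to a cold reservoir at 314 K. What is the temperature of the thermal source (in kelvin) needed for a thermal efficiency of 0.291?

From η = 1 − T_C/T_H, solving for T_H gives T_H = T_C/(1 − η) = 314.00/(1 − 0.291) = 442.9 K.

T_H ≈ 442.9 K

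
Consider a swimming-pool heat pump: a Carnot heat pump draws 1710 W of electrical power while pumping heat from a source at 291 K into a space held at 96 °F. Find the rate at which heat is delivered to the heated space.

T_H = 96 °F → (96 − 32) × 5/9 = 35.56 °C = 308.71 K.
For a reversible heat pump, COP_HP = T_H/(T_H − T_C) = 308.71/17.71 = 17.4355.
Q_H = COP_HP · W = 17.4355 × 1710 = 29800 W.

Q̇_H ≈ 29800 W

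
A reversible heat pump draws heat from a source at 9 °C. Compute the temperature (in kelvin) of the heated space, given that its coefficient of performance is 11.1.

T_H ≈ 310.1 K

T_C = 9 °C → 9 + 273.15 = 282.15 K.
COP_HP = T_H/(T_H − T_C) ⇒ T_H = T_C·COP_HP/(COP_HP − 1) = 282.15 × 11.1/(11.1 − 1) = 310.1 K.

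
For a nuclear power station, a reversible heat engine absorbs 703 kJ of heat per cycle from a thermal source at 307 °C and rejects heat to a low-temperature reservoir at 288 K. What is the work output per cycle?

W ≈ 354 kJ

T_H = 307 °C → 307 + 273.15 = 580.15 K.
η_rev = 1 − T_C/T_H = 1 − 288.00/580.15 = 0.5036.
W = η·Q_H = 0.5036 × 703 = 354 kJ.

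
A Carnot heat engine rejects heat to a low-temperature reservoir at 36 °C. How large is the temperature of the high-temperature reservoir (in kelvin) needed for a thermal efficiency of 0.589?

T_C = 36 °C → 36 + 273.15 = 309.15 K.
From η = 1 − T_C/T_H, solving for T_H gives T_H = T_C/(1 − η) = 309.15/(1 − 0.589) = 752 K.

T_H ≈ 752 K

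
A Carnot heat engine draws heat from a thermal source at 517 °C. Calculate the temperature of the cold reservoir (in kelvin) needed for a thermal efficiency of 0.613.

T_H = 517 °C → 517 + 273.15 = 790.15 K.
From η = 1 − T_C/T_H, T_C = T_H·(1 − η) = 790.15 × (1 − 0.613) = 306 K.

T_C ≈ 306 K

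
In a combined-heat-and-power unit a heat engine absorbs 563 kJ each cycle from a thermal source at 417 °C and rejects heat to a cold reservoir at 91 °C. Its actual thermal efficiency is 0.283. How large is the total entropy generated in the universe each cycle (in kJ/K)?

ΔS_univ ≈ 0.293 kJ/K

T_H = 417 °C → 417 + 273.15 = 690.15 K.
T_C = 91 °C → 91 + 273.15 = 364.15 K.
W = η·Q_H = 0.283 × 563 = 159.3 kJ, so Q_C = Q_H − W = 403.7 kJ.
The hot reservoir loses entropy Q_H/T_H = 563/690.15 = 0.8158 kJ/K; the cold reservoir gains Q_C/T_C = 403.7/364.15 = 1.109 kJ/K.
ΔS_univ = −Q_H/T_H + Q_C/T_C = 0.293 kJ/K (> 0, since η = 0.283 < η_Carnot = 0.472).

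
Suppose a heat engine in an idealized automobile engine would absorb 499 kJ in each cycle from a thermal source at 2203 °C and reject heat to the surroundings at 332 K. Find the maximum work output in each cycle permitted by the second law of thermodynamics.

T_H = 2203 °C → 2203 + 273.15 = 2476.15 K.
The second-law ceiling is the Carnot efficiency, η_max = 1 − T_C/T_H = 1 − 332.00/2476.15 = 0.8659.
W_max = η_max · Q_H = 0.8659 × 499 = 432 kJ.

W_max ≈ 432 kJ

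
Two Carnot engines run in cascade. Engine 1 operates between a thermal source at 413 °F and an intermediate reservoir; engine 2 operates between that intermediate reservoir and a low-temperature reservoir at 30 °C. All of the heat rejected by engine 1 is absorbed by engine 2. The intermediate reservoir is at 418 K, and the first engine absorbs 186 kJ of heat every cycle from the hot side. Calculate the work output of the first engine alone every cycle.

T_H = 413 °F → (413 − 32) × 5/9 = 211.67 °C = 484.82 K.
T_C = 30 °C → 30 + 273.15 = 303.15 K.
First-stage efficiency η₁ = 1 − T_m/T_H = 1 − 418.00/484.82 = 0.1378.
W₁ = η₁·Q_H = 0.1378 × 186 = 25.6 kJ.

W₁ ≈ 25.6 kJ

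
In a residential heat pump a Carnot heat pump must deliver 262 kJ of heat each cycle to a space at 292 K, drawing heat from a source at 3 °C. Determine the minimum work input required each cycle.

W_in ≈ 14.2 kJ

T_C = 3 °C → 3 + 273.15 = 276.15 K.
The Carnot heat-pump COP is COP_HP = T_H/(T_H − T_C) = 292.00/15.85 = 18.4227.
W = Q_H/COP_HP = 262/18.4227 = 14.2 kJ.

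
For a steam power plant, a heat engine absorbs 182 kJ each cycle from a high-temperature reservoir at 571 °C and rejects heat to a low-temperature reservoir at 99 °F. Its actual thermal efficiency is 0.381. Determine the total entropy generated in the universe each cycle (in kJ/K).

T_H = 571 °C → 571 + 273.15 = 844.15 K.
T_C = 99 °F → (99 − 32) × 5/9 = 37.22 °C = 310.37 K.
W = η·Q_H = 0.381 × 182 = 69.34 kJ, so Q_C = Q_H − W = 112.7 kJ.
Reservoir entropy changes: ΔS_H = −Q_H/T_H = −182/844.15 = -0.2156 kJ/K and ΔS_C = +Q_C/T_C = 112.7/310.37 = 0.3630 kJ/K.
ΔS_univ = −Q_H/T_H + Q_C/T_C = 0.147 kJ/K (> 0, since η = 0.381 < η_Carnot = 0.632).

ΔS_univ ≈ 0.147 kJ/K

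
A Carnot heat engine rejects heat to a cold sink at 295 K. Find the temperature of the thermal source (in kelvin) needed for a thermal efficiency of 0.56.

From η = 1 − T_C/T_H, solving for T_H gives T_H = T_C/(1 − η) = 295.00/(1 − 0.56) = 670 K.

T_H ≈ 670 K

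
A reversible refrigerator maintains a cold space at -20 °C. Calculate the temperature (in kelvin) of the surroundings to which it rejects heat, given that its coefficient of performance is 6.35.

T_H ≈ 293 K

T_C = -20 °C → -20 + 273.15 = 253.15 K.
COP_R = T_C/(T_H − T_C) ⇒ T_H = T_C·(1 + 1/COP_R) = 253.15 × (1 + 1/6.35) = 293 K.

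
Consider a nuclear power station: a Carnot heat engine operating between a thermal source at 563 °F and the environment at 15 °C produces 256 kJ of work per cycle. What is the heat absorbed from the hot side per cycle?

Q_H ≈ 519 kJ

T_H = 563 °F → (563 − 32) × 5/9 = 295.00 °C = 568.15 K.
T_C = 15 °C → 15 + 273.15 = 288.15 K.
The Carnot efficiency is η = 1 − T_C/T_H = 1 − 288.15/568.15 = 0.4928.
Q_H = W/η = 256/0.4928 = 519 kJ.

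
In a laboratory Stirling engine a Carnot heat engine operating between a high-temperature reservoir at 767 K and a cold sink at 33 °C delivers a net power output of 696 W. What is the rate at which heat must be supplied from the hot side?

Q̇_H ≈ 1160 W

T_C = 33 °C → 33 + 273.15 = 306.15 K.
The Carnot efficiency is η = 1 − T_C/T_H = 1 − 306.15/767.00 = 0.6008.
Q_H = W/η = 696/0.6008 = 1160 W.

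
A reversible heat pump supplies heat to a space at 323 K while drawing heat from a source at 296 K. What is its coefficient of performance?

COP_HP ≈ 12.0

For a reversible heat pump, COP_HP = T_H/(T_H − T_C) = 323.00/(323.00 − 296.00) = 12.0.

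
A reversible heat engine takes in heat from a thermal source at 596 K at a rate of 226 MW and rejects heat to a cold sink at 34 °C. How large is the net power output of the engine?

T_C = 34 °C → 34 + 273.15 = 307.15 K.
The Carnot efficiency is η = 1 − T_C/T_H = 1 − 307.15/596.00 = 0.4846.
W = η·Q_H = 0.4846 × 226 = 110 MW.

Ẇ ≈ 110 MW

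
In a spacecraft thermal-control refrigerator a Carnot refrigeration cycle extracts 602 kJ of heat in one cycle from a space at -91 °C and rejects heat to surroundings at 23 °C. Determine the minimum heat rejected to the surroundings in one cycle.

T_H = 23 °C → 23 + 273.15 = 296.15 K.
T_C = -91 °C → -91 + 273.15 = 182.15 K.
For a reversible cycle Q_H/Q_C = T_H/T_C, so Q_H = Q_C·T_H/T_C = 602 × 296.15/182.15 = 978.8 kJ.

Q_H ≈ 978.8 kJ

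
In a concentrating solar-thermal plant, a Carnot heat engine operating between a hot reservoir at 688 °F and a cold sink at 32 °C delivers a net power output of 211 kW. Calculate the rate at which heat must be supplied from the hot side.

Q̇_H ≈ 405 kW

T_H = 688 °F → (688 − 32) × 5/9 = 364.44 °C = 637.59 K.
T_C = 32 °C → 32 + 273.15 = 305.15 K.
Carnot efficiency: η = 1 − T_C/T_H = 1 − 305.15/637.59 = 0.5214.
Q_H = W/η = 211/0.5214 = 405 kW.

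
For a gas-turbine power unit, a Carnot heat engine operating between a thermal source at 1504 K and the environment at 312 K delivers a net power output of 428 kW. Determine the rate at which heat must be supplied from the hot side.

Q̇_H ≈ 540.0 kW

Since the cycle is reversible, η = 1 − T_C/T_H = 1 − 312.00/1504.00 = 0.7926.
Q_H = W/η = 428/0.7926 = 540.0 kW.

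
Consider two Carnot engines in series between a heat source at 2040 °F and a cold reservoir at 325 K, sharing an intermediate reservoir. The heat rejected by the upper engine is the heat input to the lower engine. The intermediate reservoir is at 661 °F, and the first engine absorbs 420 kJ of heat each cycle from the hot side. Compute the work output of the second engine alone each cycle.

T_H = 2040 °F → (2040 − 32) × 5/9 = 1115.56 °C = 1388.71 K.
T_m = 661 °F → (661 − 32) × 5/9 = 349.44 °C = 622.59 K.
Heat entering the second stage: Q_m = Q_H·(T_m/T_H) = 420 × 622.59/1388.71 = 188 kJ.
Second-stage efficiency η₂ = 1 − T_C/T_m = 1 − 325.00/622.59 = 0.4780, so W₂ = η₂·Q_m = 90.0 kJ.

W₂ ≈ 90.0 kJ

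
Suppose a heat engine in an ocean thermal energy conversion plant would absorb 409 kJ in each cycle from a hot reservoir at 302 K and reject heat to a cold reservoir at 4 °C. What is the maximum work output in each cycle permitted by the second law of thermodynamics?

T_C = 4 °C → 4 + 273.15 = 277.15 K.
By the Carnot theorem, η_max = 1 − T_C/T_H = 1 − 277.15/302.00 = 0.0823.
W_max = η_max · Q_H = 0.0823 × 409 = 33.65 kJ.

W_max ≈ 33.65 kJ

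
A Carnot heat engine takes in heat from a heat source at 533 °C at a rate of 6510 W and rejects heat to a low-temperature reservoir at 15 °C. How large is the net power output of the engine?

T_H = 533 °C → 533 + 273.15 = 806.15 K.
T_C = 15 °C → 15 + 273.15 = 288.15 K.
For a reversible engine, η = 1 − T_C/T_H = 1 − 288.15/806.15 = 0.6426.
W = η·Q_H = 0.6426 × 6510 = 4180 W.

Ẇ ≈ 4180 W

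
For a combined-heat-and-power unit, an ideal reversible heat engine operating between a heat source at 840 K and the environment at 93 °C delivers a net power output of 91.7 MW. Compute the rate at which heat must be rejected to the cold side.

Q̇_C ≈ 70.9 MW

T_C = 93 °C → 93 + 273.15 = 366.15 K.
η_rev = 1 − T_C/T_H = 1 − 366.15/840.00 = 0.5641.
Since Q_C/Q_H = T_C/T_H and Q_H = W/η, Q_C = W·T_C/(T_H − T_C) = 91.7 × 366.15/473.85 = 70.9 MW.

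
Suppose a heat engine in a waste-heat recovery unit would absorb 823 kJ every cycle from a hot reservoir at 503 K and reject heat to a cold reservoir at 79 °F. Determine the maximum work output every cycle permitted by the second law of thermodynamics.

T_C = 79 °F → (79 − 32) × 5/9 = 26.11 °C = 299.26 K.
No engine can exceed the Carnot limit: η_max = 1 − T_C/T_H = 1 − 299.26/503.00 = 0.4050.
W_max = η_max · Q_H = 0.4050 × 823 = 333 kJ.

W_max ≈ 333 kJ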